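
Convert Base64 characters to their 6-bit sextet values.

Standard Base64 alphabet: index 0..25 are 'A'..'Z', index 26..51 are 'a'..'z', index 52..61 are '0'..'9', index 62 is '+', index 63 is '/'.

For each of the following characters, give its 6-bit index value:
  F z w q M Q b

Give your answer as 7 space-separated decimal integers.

Answer: 5 51 48 42 12 16 27

Derivation:
'F': A..Z range, ord('F') − ord('A') = 5
'z': a..z range, 26 + ord('z') − ord('a') = 51
'w': a..z range, 26 + ord('w') − ord('a') = 48
'q': a..z range, 26 + ord('q') − ord('a') = 42
'M': A..Z range, ord('M') − ord('A') = 12
'Q': A..Z range, ord('Q') − ord('A') = 16
'b': a..z range, 26 + ord('b') − ord('a') = 27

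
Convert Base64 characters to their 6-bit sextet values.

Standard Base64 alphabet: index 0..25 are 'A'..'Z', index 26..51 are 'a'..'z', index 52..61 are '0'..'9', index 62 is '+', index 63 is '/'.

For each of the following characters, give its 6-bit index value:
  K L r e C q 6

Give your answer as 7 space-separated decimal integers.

Answer: 10 11 43 30 2 42 58

Derivation:
'K': A..Z range, ord('K') − ord('A') = 10
'L': A..Z range, ord('L') − ord('A') = 11
'r': a..z range, 26 + ord('r') − ord('a') = 43
'e': a..z range, 26 + ord('e') − ord('a') = 30
'C': A..Z range, ord('C') − ord('A') = 2
'q': a..z range, 26 + ord('q') − ord('a') = 42
'6': 0..9 range, 52 + ord('6') − ord('0') = 58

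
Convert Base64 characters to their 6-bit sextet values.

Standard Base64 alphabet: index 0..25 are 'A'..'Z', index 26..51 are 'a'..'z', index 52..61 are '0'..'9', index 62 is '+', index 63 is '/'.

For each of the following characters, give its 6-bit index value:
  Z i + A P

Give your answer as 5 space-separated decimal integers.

'Z': A..Z range, ord('Z') − ord('A') = 25
'i': a..z range, 26 + ord('i') − ord('a') = 34
'+': index 62
'A': A..Z range, ord('A') − ord('A') = 0
'P': A..Z range, ord('P') − ord('A') = 15

Answer: 25 34 62 0 15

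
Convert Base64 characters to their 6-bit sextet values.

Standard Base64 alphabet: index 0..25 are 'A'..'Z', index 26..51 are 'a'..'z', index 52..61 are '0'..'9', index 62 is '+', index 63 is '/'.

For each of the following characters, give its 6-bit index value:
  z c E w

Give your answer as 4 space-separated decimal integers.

Answer: 51 28 4 48

Derivation:
'z': a..z range, 26 + ord('z') − ord('a') = 51
'c': a..z range, 26 + ord('c') − ord('a') = 28
'E': A..Z range, ord('E') − ord('A') = 4
'w': a..z range, 26 + ord('w') − ord('a') = 48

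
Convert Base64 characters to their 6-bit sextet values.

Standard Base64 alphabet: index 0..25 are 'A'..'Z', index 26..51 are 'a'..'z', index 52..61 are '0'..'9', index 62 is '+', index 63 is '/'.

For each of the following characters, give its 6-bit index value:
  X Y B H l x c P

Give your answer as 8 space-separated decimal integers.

'X': A..Z range, ord('X') − ord('A') = 23
'Y': A..Z range, ord('Y') − ord('A') = 24
'B': A..Z range, ord('B') − ord('A') = 1
'H': A..Z range, ord('H') − ord('A') = 7
'l': a..z range, 26 + ord('l') − ord('a') = 37
'x': a..z range, 26 + ord('x') − ord('a') = 49
'c': a..z range, 26 + ord('c') − ord('a') = 28
'P': A..Z range, ord('P') − ord('A') = 15

Answer: 23 24 1 7 37 49 28 15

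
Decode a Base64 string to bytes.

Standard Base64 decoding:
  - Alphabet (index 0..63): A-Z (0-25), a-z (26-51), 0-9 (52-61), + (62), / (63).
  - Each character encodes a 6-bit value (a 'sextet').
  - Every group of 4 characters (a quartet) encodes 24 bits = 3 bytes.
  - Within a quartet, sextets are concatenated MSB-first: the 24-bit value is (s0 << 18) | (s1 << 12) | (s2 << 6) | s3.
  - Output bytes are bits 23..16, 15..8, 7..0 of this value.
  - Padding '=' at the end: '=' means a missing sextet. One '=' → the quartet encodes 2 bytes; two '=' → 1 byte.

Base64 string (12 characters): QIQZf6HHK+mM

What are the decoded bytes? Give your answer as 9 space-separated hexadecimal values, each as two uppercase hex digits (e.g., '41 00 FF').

After char 0 ('Q'=16): chars_in_quartet=1 acc=0x10 bytes_emitted=0
After char 1 ('I'=8): chars_in_quartet=2 acc=0x408 bytes_emitted=0
After char 2 ('Q'=16): chars_in_quartet=3 acc=0x10210 bytes_emitted=0
After char 3 ('Z'=25): chars_in_quartet=4 acc=0x408419 -> emit 40 84 19, reset; bytes_emitted=3
After char 4 ('f'=31): chars_in_quartet=1 acc=0x1F bytes_emitted=3
After char 5 ('6'=58): chars_in_quartet=2 acc=0x7FA bytes_emitted=3
After char 6 ('H'=7): chars_in_quartet=3 acc=0x1FE87 bytes_emitted=3
After char 7 ('H'=7): chars_in_quartet=4 acc=0x7FA1C7 -> emit 7F A1 C7, reset; bytes_emitted=6
After char 8 ('K'=10): chars_in_quartet=1 acc=0xA bytes_emitted=6
After char 9 ('+'=62): chars_in_quartet=2 acc=0x2BE bytes_emitted=6
After char 10 ('m'=38): chars_in_quartet=3 acc=0xAFA6 bytes_emitted=6
After char 11 ('M'=12): chars_in_quartet=4 acc=0x2BE98C -> emit 2B E9 8C, reset; bytes_emitted=9

Answer: 40 84 19 7F A1 C7 2B E9 8C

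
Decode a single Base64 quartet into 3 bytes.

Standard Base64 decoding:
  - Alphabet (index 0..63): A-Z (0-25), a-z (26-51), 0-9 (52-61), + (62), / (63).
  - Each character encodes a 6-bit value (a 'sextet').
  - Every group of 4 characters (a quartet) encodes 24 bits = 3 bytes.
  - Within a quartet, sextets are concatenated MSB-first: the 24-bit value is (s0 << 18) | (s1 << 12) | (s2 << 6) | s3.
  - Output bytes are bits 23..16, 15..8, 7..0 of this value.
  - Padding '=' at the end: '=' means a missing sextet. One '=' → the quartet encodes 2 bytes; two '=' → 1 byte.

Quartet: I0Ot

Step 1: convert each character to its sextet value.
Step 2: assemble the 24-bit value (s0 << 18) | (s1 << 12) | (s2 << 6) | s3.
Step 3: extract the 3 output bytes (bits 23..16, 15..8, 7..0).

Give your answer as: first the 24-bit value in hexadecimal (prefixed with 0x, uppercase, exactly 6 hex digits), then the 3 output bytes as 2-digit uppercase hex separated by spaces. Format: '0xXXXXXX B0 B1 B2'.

Sextets: I=8, 0=52, O=14, t=45
24-bit: (8<<18) | (52<<12) | (14<<6) | 45
      = 0x200000 | 0x034000 | 0x000380 | 0x00002D
      = 0x2343AD
Bytes: (v>>16)&0xFF=23, (v>>8)&0xFF=43, v&0xFF=AD

Answer: 0x2343AD 23 43 AD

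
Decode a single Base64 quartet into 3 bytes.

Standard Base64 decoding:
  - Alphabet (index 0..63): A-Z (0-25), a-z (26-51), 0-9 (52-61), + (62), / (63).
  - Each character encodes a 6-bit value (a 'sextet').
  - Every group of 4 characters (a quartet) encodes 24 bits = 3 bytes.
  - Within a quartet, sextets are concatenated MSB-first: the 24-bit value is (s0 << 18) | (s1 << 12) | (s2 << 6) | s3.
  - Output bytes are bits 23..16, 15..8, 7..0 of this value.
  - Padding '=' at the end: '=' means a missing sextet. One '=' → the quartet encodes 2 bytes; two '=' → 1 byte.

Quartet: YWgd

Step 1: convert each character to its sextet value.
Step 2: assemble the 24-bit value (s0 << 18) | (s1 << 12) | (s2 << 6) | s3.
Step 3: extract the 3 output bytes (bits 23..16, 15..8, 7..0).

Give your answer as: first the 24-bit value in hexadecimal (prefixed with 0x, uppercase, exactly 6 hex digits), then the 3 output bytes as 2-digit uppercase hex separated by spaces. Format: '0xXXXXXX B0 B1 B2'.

Answer: 0x61681D 61 68 1D

Derivation:
Sextets: Y=24, W=22, g=32, d=29
24-bit: (24<<18) | (22<<12) | (32<<6) | 29
      = 0x600000 | 0x016000 | 0x000800 | 0x00001D
      = 0x61681D
Bytes: (v>>16)&0xFF=61, (v>>8)&0xFF=68, v&0xFF=1D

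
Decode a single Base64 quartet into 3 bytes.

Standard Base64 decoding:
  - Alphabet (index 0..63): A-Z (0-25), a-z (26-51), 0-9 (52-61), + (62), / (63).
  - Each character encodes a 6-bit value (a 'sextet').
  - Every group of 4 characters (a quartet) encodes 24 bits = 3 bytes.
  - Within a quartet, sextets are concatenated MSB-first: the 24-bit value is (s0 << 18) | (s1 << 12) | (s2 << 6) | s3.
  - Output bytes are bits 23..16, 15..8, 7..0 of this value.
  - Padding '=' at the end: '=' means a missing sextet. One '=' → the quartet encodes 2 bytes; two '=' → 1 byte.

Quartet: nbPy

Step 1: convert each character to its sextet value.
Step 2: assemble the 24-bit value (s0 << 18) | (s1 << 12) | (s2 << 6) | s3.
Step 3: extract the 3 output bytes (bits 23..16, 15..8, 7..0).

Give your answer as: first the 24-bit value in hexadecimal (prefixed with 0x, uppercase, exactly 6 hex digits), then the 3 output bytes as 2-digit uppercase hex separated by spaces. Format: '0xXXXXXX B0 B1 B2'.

Answer: 0x9DB3F2 9D B3 F2

Derivation:
Sextets: n=39, b=27, P=15, y=50
24-bit: (39<<18) | (27<<12) | (15<<6) | 50
      = 0x9C0000 | 0x01B000 | 0x0003C0 | 0x000032
      = 0x9DB3F2
Bytes: (v>>16)&0xFF=9D, (v>>8)&0xFF=B3, v&0xFF=F2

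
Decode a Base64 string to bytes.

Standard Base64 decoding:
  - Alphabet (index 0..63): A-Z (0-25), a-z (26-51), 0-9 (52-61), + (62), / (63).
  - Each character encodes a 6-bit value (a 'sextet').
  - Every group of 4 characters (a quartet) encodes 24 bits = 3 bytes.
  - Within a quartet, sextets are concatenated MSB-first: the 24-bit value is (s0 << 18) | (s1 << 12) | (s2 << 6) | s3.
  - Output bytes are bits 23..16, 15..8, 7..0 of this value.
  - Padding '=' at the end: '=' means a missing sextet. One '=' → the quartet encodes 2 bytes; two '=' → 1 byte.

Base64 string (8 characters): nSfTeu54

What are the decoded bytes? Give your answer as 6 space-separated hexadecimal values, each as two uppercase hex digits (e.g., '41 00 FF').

Answer: 9D 27 D3 7A EE 78

Derivation:
After char 0 ('n'=39): chars_in_quartet=1 acc=0x27 bytes_emitted=0
After char 1 ('S'=18): chars_in_quartet=2 acc=0x9D2 bytes_emitted=0
After char 2 ('f'=31): chars_in_quartet=3 acc=0x2749F bytes_emitted=0
After char 3 ('T'=19): chars_in_quartet=4 acc=0x9D27D3 -> emit 9D 27 D3, reset; bytes_emitted=3
After char 4 ('e'=30): chars_in_quartet=1 acc=0x1E bytes_emitted=3
After char 5 ('u'=46): chars_in_quartet=2 acc=0x7AE bytes_emitted=3
After char 6 ('5'=57): chars_in_quartet=3 acc=0x1EBB9 bytes_emitted=3
After char 7 ('4'=56): chars_in_quartet=4 acc=0x7AEE78 -> emit 7A EE 78, reset; bytes_emitted=6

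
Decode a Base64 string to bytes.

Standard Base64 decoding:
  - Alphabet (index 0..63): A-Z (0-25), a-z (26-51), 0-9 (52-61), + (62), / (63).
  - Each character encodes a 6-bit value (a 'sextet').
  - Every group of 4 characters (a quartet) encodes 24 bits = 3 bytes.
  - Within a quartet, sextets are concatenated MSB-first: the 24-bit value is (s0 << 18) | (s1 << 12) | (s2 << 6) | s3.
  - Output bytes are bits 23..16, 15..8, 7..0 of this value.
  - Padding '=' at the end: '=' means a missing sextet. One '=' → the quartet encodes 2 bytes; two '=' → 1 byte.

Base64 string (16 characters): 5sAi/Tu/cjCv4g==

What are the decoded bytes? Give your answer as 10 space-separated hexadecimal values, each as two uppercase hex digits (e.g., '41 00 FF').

After char 0 ('5'=57): chars_in_quartet=1 acc=0x39 bytes_emitted=0
After char 1 ('s'=44): chars_in_quartet=2 acc=0xE6C bytes_emitted=0
After char 2 ('A'=0): chars_in_quartet=3 acc=0x39B00 bytes_emitted=0
After char 3 ('i'=34): chars_in_quartet=4 acc=0xE6C022 -> emit E6 C0 22, reset; bytes_emitted=3
After char 4 ('/'=63): chars_in_quartet=1 acc=0x3F bytes_emitted=3
After char 5 ('T'=19): chars_in_quartet=2 acc=0xFD3 bytes_emitted=3
After char 6 ('u'=46): chars_in_quartet=3 acc=0x3F4EE bytes_emitted=3
After char 7 ('/'=63): chars_in_quartet=4 acc=0xFD3BBF -> emit FD 3B BF, reset; bytes_emitted=6
After char 8 ('c'=28): chars_in_quartet=1 acc=0x1C bytes_emitted=6
After char 9 ('j'=35): chars_in_quartet=2 acc=0x723 bytes_emitted=6
After char 10 ('C'=2): chars_in_quartet=3 acc=0x1C8C2 bytes_emitted=6
After char 11 ('v'=47): chars_in_quartet=4 acc=0x7230AF -> emit 72 30 AF, reset; bytes_emitted=9
After char 12 ('4'=56): chars_in_quartet=1 acc=0x38 bytes_emitted=9
After char 13 ('g'=32): chars_in_quartet=2 acc=0xE20 bytes_emitted=9
Padding '==': partial quartet acc=0xE20 -> emit E2; bytes_emitted=10

Answer: E6 C0 22 FD 3B BF 72 30 AF E2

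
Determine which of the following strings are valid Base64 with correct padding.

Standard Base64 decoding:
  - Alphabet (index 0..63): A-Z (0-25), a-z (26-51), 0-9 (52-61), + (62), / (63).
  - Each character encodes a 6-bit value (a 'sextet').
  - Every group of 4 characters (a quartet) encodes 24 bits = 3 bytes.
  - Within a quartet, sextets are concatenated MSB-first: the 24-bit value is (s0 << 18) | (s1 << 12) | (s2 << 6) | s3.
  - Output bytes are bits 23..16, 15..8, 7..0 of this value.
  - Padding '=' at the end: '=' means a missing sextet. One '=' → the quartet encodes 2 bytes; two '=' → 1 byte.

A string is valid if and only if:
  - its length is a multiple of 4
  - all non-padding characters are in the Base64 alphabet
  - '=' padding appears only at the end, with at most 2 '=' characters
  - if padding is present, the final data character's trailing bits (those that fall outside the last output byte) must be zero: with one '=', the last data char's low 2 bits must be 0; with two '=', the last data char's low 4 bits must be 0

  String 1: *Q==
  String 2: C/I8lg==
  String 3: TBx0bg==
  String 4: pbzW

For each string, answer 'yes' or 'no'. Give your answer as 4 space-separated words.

Answer: no yes yes yes

Derivation:
String 1: '*Q==' → invalid (bad char(s): ['*'])
String 2: 'C/I8lg==' → valid
String 3: 'TBx0bg==' → valid
String 4: 'pbzW' → valid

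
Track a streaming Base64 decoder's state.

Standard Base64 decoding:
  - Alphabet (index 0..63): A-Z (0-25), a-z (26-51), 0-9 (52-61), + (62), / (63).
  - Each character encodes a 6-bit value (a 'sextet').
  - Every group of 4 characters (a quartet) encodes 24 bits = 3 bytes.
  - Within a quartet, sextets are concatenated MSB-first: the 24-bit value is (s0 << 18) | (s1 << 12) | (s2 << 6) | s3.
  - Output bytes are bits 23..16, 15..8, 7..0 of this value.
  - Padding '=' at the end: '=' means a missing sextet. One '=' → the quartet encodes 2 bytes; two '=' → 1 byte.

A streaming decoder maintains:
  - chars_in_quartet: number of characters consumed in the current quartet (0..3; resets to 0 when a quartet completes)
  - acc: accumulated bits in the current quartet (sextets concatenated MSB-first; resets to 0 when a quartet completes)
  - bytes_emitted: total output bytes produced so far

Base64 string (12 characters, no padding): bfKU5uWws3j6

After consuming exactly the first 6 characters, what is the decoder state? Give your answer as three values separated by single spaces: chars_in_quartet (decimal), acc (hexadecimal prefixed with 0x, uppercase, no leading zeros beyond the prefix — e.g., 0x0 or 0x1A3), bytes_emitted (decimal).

After char 0 ('b'=27): chars_in_quartet=1 acc=0x1B bytes_emitted=0
After char 1 ('f'=31): chars_in_quartet=2 acc=0x6DF bytes_emitted=0
After char 2 ('K'=10): chars_in_quartet=3 acc=0x1B7CA bytes_emitted=0
After char 3 ('U'=20): chars_in_quartet=4 acc=0x6DF294 -> emit 6D F2 94, reset; bytes_emitted=3
After char 4 ('5'=57): chars_in_quartet=1 acc=0x39 bytes_emitted=3
After char 5 ('u'=46): chars_in_quartet=2 acc=0xE6E bytes_emitted=3

Answer: 2 0xE6E 3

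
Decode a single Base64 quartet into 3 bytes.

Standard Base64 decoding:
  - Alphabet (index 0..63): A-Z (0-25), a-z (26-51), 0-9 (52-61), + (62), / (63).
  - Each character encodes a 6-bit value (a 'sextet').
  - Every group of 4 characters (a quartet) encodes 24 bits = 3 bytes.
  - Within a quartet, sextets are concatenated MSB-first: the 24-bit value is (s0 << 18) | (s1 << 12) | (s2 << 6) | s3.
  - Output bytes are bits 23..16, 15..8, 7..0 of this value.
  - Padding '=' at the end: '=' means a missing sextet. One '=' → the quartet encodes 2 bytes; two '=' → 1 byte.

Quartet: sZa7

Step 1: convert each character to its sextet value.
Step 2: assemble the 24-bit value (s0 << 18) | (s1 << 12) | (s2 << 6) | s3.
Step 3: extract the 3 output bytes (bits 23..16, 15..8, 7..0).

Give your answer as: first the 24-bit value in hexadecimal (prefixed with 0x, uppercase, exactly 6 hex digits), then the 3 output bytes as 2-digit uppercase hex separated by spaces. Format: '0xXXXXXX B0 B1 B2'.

Answer: 0xB196BB B1 96 BB

Derivation:
Sextets: s=44, Z=25, a=26, 7=59
24-bit: (44<<18) | (25<<12) | (26<<6) | 59
      = 0xB00000 | 0x019000 | 0x000680 | 0x00003B
      = 0xB196BB
Bytes: (v>>16)&0xFF=B1, (v>>8)&0xFF=96, v&0xFF=BB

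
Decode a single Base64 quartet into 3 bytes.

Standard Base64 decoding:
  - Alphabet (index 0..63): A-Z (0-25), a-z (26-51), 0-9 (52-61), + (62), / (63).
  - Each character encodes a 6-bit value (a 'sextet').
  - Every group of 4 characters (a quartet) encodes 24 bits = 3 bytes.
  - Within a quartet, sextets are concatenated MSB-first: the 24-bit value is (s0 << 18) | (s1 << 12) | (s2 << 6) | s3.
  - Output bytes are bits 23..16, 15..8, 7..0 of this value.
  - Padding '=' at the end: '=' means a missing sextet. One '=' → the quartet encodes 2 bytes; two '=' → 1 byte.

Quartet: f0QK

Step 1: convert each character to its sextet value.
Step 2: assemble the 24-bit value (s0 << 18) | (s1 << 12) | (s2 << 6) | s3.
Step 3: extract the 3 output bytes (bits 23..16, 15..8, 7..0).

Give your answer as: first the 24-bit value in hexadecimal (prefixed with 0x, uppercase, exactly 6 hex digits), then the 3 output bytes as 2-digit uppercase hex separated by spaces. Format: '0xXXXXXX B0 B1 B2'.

Answer: 0x7F440A 7F 44 0A

Derivation:
Sextets: f=31, 0=52, Q=16, K=10
24-bit: (31<<18) | (52<<12) | (16<<6) | 10
      = 0x7C0000 | 0x034000 | 0x000400 | 0x00000A
      = 0x7F440A
Bytes: (v>>16)&0xFF=7F, (v>>8)&0xFF=44, v&0xFF=0A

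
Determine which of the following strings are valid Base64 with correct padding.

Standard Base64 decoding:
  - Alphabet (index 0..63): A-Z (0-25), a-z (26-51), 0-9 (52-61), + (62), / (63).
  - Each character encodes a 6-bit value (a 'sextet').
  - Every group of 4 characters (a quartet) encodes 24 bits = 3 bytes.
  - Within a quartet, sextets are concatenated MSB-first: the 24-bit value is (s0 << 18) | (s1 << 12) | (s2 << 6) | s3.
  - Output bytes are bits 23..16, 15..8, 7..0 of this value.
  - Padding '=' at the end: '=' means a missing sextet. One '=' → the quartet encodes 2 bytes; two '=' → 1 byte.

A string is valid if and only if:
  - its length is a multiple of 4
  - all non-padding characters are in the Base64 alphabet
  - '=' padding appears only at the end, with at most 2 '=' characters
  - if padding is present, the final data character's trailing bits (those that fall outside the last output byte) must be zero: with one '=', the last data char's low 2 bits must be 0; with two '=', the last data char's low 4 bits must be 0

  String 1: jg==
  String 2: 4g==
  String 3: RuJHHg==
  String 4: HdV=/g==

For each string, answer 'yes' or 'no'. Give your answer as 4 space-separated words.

String 1: 'jg==' → valid
String 2: '4g==' → valid
String 3: 'RuJHHg==' → valid
String 4: 'HdV=/g==' → invalid (bad char(s): ['=']; '=' in middle)

Answer: yes yes yes no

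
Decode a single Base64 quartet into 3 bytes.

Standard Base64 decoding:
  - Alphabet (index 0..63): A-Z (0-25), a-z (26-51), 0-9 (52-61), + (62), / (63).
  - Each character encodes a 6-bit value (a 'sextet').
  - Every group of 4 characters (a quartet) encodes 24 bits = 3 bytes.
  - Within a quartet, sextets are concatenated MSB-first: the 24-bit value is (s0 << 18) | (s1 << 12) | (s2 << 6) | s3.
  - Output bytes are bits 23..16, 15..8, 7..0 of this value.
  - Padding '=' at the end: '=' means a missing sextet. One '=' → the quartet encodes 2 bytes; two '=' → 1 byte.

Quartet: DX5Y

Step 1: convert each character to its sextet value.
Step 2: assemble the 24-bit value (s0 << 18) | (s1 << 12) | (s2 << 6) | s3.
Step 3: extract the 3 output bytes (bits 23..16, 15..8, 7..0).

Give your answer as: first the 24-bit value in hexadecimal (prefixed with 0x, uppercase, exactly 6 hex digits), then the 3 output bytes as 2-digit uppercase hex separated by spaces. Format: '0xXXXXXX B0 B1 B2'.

Answer: 0x0D7E58 0D 7E 58

Derivation:
Sextets: D=3, X=23, 5=57, Y=24
24-bit: (3<<18) | (23<<12) | (57<<6) | 24
      = 0x0C0000 | 0x017000 | 0x000E40 | 0x000018
      = 0x0D7E58
Bytes: (v>>16)&0xFF=0D, (v>>8)&0xFF=7E, v&0xFF=58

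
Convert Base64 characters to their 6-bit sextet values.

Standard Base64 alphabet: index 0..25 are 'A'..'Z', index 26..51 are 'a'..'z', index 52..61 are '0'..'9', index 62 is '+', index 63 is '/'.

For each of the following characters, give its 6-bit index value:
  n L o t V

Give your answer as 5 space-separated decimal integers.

'n': a..z range, 26 + ord('n') − ord('a') = 39
'L': A..Z range, ord('L') − ord('A') = 11
'o': a..z range, 26 + ord('o') − ord('a') = 40
't': a..z range, 26 + ord('t') − ord('a') = 45
'V': A..Z range, ord('V') − ord('A') = 21

Answer: 39 11 40 45 21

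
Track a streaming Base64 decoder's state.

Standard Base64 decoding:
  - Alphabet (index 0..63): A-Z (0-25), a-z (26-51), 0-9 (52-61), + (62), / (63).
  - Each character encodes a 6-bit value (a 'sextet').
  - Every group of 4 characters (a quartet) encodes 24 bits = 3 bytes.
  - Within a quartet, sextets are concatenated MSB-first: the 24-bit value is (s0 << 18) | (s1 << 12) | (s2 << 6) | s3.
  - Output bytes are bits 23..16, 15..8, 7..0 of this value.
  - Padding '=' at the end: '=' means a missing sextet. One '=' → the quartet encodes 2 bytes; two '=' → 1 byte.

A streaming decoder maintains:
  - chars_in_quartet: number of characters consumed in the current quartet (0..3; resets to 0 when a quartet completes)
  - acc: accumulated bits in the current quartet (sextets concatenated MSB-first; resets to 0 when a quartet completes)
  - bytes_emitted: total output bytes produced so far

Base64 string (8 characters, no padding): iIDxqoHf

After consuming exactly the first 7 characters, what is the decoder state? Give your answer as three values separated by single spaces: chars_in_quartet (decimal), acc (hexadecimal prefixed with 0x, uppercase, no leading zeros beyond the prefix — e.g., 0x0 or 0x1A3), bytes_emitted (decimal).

Answer: 3 0x2AA07 3

Derivation:
After char 0 ('i'=34): chars_in_quartet=1 acc=0x22 bytes_emitted=0
After char 1 ('I'=8): chars_in_quartet=2 acc=0x888 bytes_emitted=0
After char 2 ('D'=3): chars_in_quartet=3 acc=0x22203 bytes_emitted=0
After char 3 ('x'=49): chars_in_quartet=4 acc=0x8880F1 -> emit 88 80 F1, reset; bytes_emitted=3
After char 4 ('q'=42): chars_in_quartet=1 acc=0x2A bytes_emitted=3
After char 5 ('o'=40): chars_in_quartet=2 acc=0xAA8 bytes_emitted=3
After char 6 ('H'=7): chars_in_quartet=3 acc=0x2AA07 bytes_emitted=3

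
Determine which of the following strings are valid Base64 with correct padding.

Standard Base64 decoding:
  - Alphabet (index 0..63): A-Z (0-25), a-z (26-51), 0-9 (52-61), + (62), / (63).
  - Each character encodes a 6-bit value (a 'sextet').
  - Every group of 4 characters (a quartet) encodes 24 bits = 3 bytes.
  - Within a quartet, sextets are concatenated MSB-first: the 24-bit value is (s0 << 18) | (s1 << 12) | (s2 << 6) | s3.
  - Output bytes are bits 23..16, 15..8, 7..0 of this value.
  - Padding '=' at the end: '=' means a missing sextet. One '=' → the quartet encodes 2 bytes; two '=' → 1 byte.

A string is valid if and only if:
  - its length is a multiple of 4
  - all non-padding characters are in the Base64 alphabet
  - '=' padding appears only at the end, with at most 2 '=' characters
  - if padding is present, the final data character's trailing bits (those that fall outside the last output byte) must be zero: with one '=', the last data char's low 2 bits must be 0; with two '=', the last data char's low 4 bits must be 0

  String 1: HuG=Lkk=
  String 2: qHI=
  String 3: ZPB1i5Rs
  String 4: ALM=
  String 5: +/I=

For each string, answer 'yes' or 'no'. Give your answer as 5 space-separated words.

Answer: no yes yes yes yes

Derivation:
String 1: 'HuG=Lkk=' → invalid (bad char(s): ['=']; '=' in middle)
String 2: 'qHI=' → valid
String 3: 'ZPB1i5Rs' → valid
String 4: 'ALM=' → valid
String 5: '+/I=' → valid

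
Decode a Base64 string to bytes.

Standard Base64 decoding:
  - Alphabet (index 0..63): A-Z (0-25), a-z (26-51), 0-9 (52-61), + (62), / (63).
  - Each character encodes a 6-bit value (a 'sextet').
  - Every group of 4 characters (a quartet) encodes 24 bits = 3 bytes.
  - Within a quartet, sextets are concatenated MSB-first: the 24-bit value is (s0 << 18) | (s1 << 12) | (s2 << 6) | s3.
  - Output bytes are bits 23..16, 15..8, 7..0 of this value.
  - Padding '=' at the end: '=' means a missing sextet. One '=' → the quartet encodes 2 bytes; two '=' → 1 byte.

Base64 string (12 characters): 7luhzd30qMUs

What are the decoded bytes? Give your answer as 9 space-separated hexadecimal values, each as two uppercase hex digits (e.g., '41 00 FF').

After char 0 ('7'=59): chars_in_quartet=1 acc=0x3B bytes_emitted=0
After char 1 ('l'=37): chars_in_quartet=2 acc=0xEE5 bytes_emitted=0
After char 2 ('u'=46): chars_in_quartet=3 acc=0x3B96E bytes_emitted=0
After char 3 ('h'=33): chars_in_quartet=4 acc=0xEE5BA1 -> emit EE 5B A1, reset; bytes_emitted=3
After char 4 ('z'=51): chars_in_quartet=1 acc=0x33 bytes_emitted=3
After char 5 ('d'=29): chars_in_quartet=2 acc=0xCDD bytes_emitted=3
After char 6 ('3'=55): chars_in_quartet=3 acc=0x33777 bytes_emitted=3
After char 7 ('0'=52): chars_in_quartet=4 acc=0xCDDDF4 -> emit CD DD F4, reset; bytes_emitted=6
After char 8 ('q'=42): chars_in_quartet=1 acc=0x2A bytes_emitted=6
After char 9 ('M'=12): chars_in_quartet=2 acc=0xA8C bytes_emitted=6
After char 10 ('U'=20): chars_in_quartet=3 acc=0x2A314 bytes_emitted=6
After char 11 ('s'=44): chars_in_quartet=4 acc=0xA8C52C -> emit A8 C5 2C, reset; bytes_emitted=9

Answer: EE 5B A1 CD DD F4 A8 C5 2C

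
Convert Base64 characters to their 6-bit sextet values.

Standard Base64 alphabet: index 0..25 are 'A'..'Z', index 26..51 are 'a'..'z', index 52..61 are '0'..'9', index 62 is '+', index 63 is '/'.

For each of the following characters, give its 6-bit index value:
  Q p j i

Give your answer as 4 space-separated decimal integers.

'Q': A..Z range, ord('Q') − ord('A') = 16
'p': a..z range, 26 + ord('p') − ord('a') = 41
'j': a..z range, 26 + ord('j') − ord('a') = 35
'i': a..z range, 26 + ord('i') − ord('a') = 34

Answer: 16 41 35 34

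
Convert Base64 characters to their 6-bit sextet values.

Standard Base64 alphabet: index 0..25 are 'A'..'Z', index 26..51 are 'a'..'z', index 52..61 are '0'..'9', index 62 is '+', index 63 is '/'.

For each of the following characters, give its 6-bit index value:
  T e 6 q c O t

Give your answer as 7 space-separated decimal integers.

'T': A..Z range, ord('T') − ord('A') = 19
'e': a..z range, 26 + ord('e') − ord('a') = 30
'6': 0..9 range, 52 + ord('6') − ord('0') = 58
'q': a..z range, 26 + ord('q') − ord('a') = 42
'c': a..z range, 26 + ord('c') − ord('a') = 28
'O': A..Z range, ord('O') − ord('A') = 14
't': a..z range, 26 + ord('t') − ord('a') = 45

Answer: 19 30 58 42 28 14 45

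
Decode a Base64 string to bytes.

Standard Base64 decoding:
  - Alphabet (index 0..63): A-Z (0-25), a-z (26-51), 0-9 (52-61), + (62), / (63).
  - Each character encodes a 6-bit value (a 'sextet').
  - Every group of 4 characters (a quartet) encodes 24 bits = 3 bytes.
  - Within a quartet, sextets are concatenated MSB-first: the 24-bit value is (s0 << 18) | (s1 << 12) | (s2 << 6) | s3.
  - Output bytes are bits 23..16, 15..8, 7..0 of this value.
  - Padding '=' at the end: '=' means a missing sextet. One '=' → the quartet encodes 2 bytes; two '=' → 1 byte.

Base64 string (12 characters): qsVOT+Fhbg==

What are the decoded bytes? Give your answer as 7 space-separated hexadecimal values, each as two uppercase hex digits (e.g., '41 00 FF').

Answer: AA C5 4E 4F E1 61 6E

Derivation:
After char 0 ('q'=42): chars_in_quartet=1 acc=0x2A bytes_emitted=0
After char 1 ('s'=44): chars_in_quartet=2 acc=0xAAC bytes_emitted=0
After char 2 ('V'=21): chars_in_quartet=3 acc=0x2AB15 bytes_emitted=0
After char 3 ('O'=14): chars_in_quartet=4 acc=0xAAC54E -> emit AA C5 4E, reset; bytes_emitted=3
After char 4 ('T'=19): chars_in_quartet=1 acc=0x13 bytes_emitted=3
After char 5 ('+'=62): chars_in_quartet=2 acc=0x4FE bytes_emitted=3
After char 6 ('F'=5): chars_in_quartet=3 acc=0x13F85 bytes_emitted=3
After char 7 ('h'=33): chars_in_quartet=4 acc=0x4FE161 -> emit 4F E1 61, reset; bytes_emitted=6
After char 8 ('b'=27): chars_in_quartet=1 acc=0x1B bytes_emitted=6
After char 9 ('g'=32): chars_in_quartet=2 acc=0x6E0 bytes_emitted=6
Padding '==': partial quartet acc=0x6E0 -> emit 6E; bytes_emitted=7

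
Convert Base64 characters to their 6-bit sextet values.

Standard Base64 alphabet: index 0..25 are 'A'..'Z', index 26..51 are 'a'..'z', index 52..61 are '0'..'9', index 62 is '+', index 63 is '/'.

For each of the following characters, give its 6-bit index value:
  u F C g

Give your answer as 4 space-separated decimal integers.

'u': a..z range, 26 + ord('u') − ord('a') = 46
'F': A..Z range, ord('F') − ord('A') = 5
'C': A..Z range, ord('C') − ord('A') = 2
'g': a..z range, 26 + ord('g') − ord('a') = 32

Answer: 46 5 2 32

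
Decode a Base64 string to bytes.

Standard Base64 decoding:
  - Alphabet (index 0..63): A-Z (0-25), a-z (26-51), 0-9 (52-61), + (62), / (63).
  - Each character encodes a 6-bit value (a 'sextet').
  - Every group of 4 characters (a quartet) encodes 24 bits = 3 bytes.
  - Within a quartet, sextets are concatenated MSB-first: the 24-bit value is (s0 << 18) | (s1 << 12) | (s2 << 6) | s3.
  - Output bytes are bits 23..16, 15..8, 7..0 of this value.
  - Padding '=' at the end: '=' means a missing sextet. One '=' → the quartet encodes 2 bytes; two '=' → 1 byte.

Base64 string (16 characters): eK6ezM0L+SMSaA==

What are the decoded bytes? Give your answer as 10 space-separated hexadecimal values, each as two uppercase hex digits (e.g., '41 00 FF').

Answer: 78 AE 9E CC CD 0B F9 23 12 68

Derivation:
After char 0 ('e'=30): chars_in_quartet=1 acc=0x1E bytes_emitted=0
After char 1 ('K'=10): chars_in_quartet=2 acc=0x78A bytes_emitted=0
After char 2 ('6'=58): chars_in_quartet=3 acc=0x1E2BA bytes_emitted=0
After char 3 ('e'=30): chars_in_quartet=4 acc=0x78AE9E -> emit 78 AE 9E, reset; bytes_emitted=3
After char 4 ('z'=51): chars_in_quartet=1 acc=0x33 bytes_emitted=3
After char 5 ('M'=12): chars_in_quartet=2 acc=0xCCC bytes_emitted=3
After char 6 ('0'=52): chars_in_quartet=3 acc=0x33334 bytes_emitted=3
After char 7 ('L'=11): chars_in_quartet=4 acc=0xCCCD0B -> emit CC CD 0B, reset; bytes_emitted=6
After char 8 ('+'=62): chars_in_quartet=1 acc=0x3E bytes_emitted=6
After char 9 ('S'=18): chars_in_quartet=2 acc=0xF92 bytes_emitted=6
After char 10 ('M'=12): chars_in_quartet=3 acc=0x3E48C bytes_emitted=6
After char 11 ('S'=18): chars_in_quartet=4 acc=0xF92312 -> emit F9 23 12, reset; bytes_emitted=9
After char 12 ('a'=26): chars_in_quartet=1 acc=0x1A bytes_emitted=9
After char 13 ('A'=0): chars_in_quartet=2 acc=0x680 bytes_emitted=9
Padding '==': partial quartet acc=0x680 -> emit 68; bytes_emitted=10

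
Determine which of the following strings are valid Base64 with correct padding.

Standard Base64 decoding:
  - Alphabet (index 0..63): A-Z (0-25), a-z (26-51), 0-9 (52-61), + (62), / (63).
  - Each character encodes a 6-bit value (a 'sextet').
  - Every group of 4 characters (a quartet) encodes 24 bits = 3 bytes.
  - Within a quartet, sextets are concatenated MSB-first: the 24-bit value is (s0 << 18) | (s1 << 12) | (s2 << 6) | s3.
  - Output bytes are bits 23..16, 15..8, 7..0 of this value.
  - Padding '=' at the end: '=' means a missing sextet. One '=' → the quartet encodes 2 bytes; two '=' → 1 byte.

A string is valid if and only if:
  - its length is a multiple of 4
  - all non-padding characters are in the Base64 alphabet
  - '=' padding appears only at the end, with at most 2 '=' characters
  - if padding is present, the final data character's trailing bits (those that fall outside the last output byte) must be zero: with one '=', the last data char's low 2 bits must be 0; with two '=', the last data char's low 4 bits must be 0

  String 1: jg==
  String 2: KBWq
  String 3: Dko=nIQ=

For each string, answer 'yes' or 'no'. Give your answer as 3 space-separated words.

Answer: yes yes no

Derivation:
String 1: 'jg==' → valid
String 2: 'KBWq' → valid
String 3: 'Dko=nIQ=' → invalid (bad char(s): ['=']; '=' in middle)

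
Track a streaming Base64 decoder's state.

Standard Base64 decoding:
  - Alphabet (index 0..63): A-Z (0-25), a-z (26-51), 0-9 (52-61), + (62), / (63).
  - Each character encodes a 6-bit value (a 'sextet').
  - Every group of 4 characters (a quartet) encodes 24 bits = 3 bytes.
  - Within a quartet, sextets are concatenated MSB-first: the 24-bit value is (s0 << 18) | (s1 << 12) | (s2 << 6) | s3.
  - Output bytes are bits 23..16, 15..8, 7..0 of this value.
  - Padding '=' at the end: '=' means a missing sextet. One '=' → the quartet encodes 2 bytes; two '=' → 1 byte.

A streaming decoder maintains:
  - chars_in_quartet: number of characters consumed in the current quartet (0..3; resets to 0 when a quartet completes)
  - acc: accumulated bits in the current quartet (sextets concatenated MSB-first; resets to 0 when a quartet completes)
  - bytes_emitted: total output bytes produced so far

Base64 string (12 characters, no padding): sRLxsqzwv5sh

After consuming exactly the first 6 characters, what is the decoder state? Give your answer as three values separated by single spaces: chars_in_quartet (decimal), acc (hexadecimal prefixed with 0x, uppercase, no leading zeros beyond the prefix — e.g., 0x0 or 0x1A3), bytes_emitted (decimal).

Answer: 2 0xB2A 3

Derivation:
After char 0 ('s'=44): chars_in_quartet=1 acc=0x2C bytes_emitted=0
After char 1 ('R'=17): chars_in_quartet=2 acc=0xB11 bytes_emitted=0
After char 2 ('L'=11): chars_in_quartet=3 acc=0x2C44B bytes_emitted=0
After char 3 ('x'=49): chars_in_quartet=4 acc=0xB112F1 -> emit B1 12 F1, reset; bytes_emitted=3
After char 4 ('s'=44): chars_in_quartet=1 acc=0x2C bytes_emitted=3
After char 5 ('q'=42): chars_in_quartet=2 acc=0xB2A bytes_emitted=3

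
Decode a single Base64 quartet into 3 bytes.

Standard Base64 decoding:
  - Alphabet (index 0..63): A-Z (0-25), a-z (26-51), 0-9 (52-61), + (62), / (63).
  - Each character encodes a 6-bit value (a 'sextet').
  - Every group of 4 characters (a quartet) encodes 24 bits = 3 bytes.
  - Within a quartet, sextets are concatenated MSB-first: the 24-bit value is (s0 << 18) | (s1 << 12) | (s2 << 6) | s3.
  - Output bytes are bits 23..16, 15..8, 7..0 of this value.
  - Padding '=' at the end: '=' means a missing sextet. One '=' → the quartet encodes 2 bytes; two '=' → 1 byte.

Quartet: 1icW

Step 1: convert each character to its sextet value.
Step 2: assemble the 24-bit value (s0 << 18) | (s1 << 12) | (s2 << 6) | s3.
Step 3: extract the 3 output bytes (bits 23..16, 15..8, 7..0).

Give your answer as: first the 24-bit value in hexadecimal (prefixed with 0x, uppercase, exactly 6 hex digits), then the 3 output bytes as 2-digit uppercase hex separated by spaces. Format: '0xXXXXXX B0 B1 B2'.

Sextets: 1=53, i=34, c=28, W=22
24-bit: (53<<18) | (34<<12) | (28<<6) | 22
      = 0xD40000 | 0x022000 | 0x000700 | 0x000016
      = 0xD62716
Bytes: (v>>16)&0xFF=D6, (v>>8)&0xFF=27, v&0xFF=16

Answer: 0xD62716 D6 27 16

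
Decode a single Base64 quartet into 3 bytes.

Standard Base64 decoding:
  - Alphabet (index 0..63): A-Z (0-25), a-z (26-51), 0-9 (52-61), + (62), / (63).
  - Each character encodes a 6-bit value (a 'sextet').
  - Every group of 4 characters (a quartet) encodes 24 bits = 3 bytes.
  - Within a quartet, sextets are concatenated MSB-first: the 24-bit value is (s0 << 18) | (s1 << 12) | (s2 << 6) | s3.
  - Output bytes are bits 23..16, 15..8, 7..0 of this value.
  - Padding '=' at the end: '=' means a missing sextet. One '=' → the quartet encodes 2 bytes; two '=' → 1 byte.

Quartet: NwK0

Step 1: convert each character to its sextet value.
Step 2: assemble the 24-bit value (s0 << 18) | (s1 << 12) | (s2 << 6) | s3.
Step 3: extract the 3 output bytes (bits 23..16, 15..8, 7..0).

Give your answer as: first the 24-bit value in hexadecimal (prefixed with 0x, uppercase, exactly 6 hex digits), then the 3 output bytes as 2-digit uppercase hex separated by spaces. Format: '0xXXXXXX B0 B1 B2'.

Answer: 0x3702B4 37 02 B4

Derivation:
Sextets: N=13, w=48, K=10, 0=52
24-bit: (13<<18) | (48<<12) | (10<<6) | 52
      = 0x340000 | 0x030000 | 0x000280 | 0x000034
      = 0x3702B4
Bytes: (v>>16)&0xFF=37, (v>>8)&0xFF=02, v&0xFF=B4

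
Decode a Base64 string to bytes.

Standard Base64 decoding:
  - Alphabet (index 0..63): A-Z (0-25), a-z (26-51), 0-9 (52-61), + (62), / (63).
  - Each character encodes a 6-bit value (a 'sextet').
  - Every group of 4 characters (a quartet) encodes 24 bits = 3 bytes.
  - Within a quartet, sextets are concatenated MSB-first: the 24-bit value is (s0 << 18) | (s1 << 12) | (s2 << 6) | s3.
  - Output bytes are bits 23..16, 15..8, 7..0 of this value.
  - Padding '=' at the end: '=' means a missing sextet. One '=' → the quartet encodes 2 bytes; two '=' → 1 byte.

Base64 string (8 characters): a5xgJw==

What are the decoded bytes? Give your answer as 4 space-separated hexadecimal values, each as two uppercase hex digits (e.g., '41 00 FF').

Answer: 6B 9C 60 27

Derivation:
After char 0 ('a'=26): chars_in_quartet=1 acc=0x1A bytes_emitted=0
After char 1 ('5'=57): chars_in_quartet=2 acc=0x6B9 bytes_emitted=0
After char 2 ('x'=49): chars_in_quartet=3 acc=0x1AE71 bytes_emitted=0
After char 3 ('g'=32): chars_in_quartet=4 acc=0x6B9C60 -> emit 6B 9C 60, reset; bytes_emitted=3
After char 4 ('J'=9): chars_in_quartet=1 acc=0x9 bytes_emitted=3
After char 5 ('w'=48): chars_in_quartet=2 acc=0x270 bytes_emitted=3
Padding '==': partial quartet acc=0x270 -> emit 27; bytes_emitted=4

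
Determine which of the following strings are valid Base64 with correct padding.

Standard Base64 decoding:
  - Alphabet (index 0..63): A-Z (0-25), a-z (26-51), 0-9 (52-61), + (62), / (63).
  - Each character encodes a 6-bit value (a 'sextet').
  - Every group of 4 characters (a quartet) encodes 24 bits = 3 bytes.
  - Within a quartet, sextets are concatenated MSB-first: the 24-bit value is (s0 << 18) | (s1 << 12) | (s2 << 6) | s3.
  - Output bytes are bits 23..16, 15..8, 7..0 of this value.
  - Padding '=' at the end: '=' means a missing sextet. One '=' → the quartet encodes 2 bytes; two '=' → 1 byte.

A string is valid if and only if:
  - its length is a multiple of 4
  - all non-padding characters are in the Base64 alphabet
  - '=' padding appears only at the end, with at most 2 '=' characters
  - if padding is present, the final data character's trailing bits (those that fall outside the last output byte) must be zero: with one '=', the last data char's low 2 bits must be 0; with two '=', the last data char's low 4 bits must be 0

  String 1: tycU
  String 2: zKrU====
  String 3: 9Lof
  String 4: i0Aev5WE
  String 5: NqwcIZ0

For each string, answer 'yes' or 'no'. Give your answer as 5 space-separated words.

Answer: yes no yes yes no

Derivation:
String 1: 'tycU' → valid
String 2: 'zKrU====' → invalid (4 pad chars (max 2))
String 3: '9Lof' → valid
String 4: 'i0Aev5WE' → valid
String 5: 'NqwcIZ0' → invalid (len=7 not mult of 4)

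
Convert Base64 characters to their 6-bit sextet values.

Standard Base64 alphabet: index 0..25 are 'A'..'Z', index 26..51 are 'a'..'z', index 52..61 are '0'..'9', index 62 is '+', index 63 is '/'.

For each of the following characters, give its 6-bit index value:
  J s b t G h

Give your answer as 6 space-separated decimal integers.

'J': A..Z range, ord('J') − ord('A') = 9
's': a..z range, 26 + ord('s') − ord('a') = 44
'b': a..z range, 26 + ord('b') − ord('a') = 27
't': a..z range, 26 + ord('t') − ord('a') = 45
'G': A..Z range, ord('G') − ord('A') = 6
'h': a..z range, 26 + ord('h') − ord('a') = 33

Answer: 9 44 27 45 6 33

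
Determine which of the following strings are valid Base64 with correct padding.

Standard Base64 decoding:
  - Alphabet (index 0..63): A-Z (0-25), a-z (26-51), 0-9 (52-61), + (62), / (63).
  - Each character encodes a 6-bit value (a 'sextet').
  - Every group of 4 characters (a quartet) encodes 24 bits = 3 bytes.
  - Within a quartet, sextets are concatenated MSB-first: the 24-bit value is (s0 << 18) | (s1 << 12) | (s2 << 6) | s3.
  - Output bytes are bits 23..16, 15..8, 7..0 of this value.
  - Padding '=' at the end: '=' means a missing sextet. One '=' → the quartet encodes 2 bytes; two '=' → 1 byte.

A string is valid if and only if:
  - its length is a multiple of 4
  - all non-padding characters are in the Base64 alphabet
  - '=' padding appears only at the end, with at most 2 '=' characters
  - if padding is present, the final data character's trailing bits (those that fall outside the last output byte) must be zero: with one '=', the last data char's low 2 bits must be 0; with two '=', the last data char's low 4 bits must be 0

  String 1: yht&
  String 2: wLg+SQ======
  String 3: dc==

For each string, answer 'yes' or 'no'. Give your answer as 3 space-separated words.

Answer: no no no

Derivation:
String 1: 'yht&' → invalid (bad char(s): ['&'])
String 2: 'wLg+SQ======' → invalid (6 pad chars (max 2))
String 3: 'dc==' → invalid (bad trailing bits)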